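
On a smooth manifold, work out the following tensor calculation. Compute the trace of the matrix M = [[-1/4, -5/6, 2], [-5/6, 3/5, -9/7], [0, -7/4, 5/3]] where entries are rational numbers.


The trace is the sum of diagonal entries.
Diagonal: M[1,1] = -1/4, M[2,2] = 3/5, M[3,3] = 5/3
Tr(M) = -1/4 + 3/5 + 5/3
Computing step by step:
After adding M[1,1]: -1/4
After adding M[2,2]: 7/20
After adding M[3,3]: 121/60
Tr(M) = 121/60

121/60


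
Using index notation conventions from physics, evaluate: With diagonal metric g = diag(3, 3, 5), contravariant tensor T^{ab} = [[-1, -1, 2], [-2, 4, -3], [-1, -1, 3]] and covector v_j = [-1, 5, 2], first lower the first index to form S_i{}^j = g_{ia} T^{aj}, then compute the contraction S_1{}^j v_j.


Step 1: lower the first index. For a diagonal metric, g_{ia} T^{aj} = g_{ii} T^{ij} (no sum on i).
g_{11} = 3
S_1{}^1 = 3 * T^{11} = 3 * -1 = -3
S_1{}^2 = 3 * T^{12} = 3 * -1 = -3
S_1{}^3 = 3 * T^{13} = 3 * 2 = 6
Step 2: contract S_1{}^j with v_j.
S_1{}^1 * v_1 = -3 * -1 = 3
S_1{}^2 * v_2 = -3 * 5 = -15
S_1{}^3 * v_3 = 6 * 2 = 12
Result = 3 + -15 + 12 = 0

0


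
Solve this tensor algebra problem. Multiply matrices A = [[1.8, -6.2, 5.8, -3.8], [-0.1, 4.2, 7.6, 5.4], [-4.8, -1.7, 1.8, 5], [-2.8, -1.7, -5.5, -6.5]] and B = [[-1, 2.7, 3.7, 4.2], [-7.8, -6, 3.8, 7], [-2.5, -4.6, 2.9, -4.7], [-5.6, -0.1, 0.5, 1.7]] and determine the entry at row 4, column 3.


(AB)_{ij} = sum_k A_{ik} B_{kj}.
For i=4, j=3:
A_{41} * B_{13} = -2.8 * 3.7 = -10.36
A_{42} * B_{23} = -1.7 * 3.8 = -6.46
A_{43} * B_{33} = -5.5 * 2.9 = -15.95
A_{44} * B_{43} = -6.5 * 0.5 = -3.25
Sum = -10.36 + -6.46 + -15.95 + -3.25 = -36.02

-36.02


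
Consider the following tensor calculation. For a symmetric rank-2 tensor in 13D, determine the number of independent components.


A symmetric rank-2 tensor in d dimensions has d(d+1)/2 independent components.
d = 13
d(d+1)/2 = 13 * 14 / 2 = 182 / 2 = 91

91


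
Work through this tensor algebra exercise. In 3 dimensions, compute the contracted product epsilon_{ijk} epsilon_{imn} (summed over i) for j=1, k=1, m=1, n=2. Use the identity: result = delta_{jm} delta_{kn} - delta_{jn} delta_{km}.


Using the identity: epsilon_{ijk} epsilon_{imn} = delta_{jm} delta_{kn} - delta_{jn} delta_{km}.
delta_{11} = 1
delta_{12} = 0
delta_{12} = 0
delta_{11} = 1
Result = 1 * 0 - 0 * 1 = 0 - 0 = 0

0


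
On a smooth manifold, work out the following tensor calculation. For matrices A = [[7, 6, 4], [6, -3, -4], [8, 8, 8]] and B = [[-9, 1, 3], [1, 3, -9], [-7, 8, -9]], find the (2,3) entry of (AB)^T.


(AB)^T_{ij} = (AB)_{ji} = sum_k A_{jk} B_{ki}.
For i=2, j=3 we need (AB)_{32}:
A_{31} * B_{12} = 8 * 1 = 8
A_{32} * B_{22} = 8 * 3 = 24
A_{33} * B_{32} = 8 * 8 = 64
Sum = 8 + 24 + 64 = 96

96


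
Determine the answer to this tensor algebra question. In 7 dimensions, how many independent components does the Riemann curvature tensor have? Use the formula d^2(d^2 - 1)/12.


The Riemann tensor in d dimensions has d^2(d^2 - 1)/12 independent components.
d = 7, so d^2 = 49
d^2 - 1 = 48
d^2(d^2 - 1) = 49 * 48 = 2352
Divide by 12: 2352 / 12 = 196

196


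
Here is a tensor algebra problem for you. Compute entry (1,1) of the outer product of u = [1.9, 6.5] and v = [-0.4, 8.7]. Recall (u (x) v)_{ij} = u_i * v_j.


The outer product entry T_{ij} = u_i * v_j.
We need i=1, j=1.
u_1 = 1.9, v_1 = -0.4
T_{1,1} = 1.9 * -0.4 = -0.76

-0.76


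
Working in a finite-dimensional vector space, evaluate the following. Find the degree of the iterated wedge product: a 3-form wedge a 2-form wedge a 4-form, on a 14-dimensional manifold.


The degree of a wedge product is the sum of the degrees of the individual forms.
Degrees: 3, 2, 4
Total degree = 3 + 2 + 4 = 9

9


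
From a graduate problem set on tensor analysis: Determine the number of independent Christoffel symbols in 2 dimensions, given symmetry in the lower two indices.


Christoffel symbols Gamma^k_{ij} are symmetric in i,j, so there are d * d(d+1)/2 independent symbols.
d = 2
d(d+1)/2 = 2 * 3 / 2 = 3
Total = 2 * 3 = 6

6


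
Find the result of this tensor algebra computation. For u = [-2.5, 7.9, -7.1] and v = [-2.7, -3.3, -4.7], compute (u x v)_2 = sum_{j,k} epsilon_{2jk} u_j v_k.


(u x v)_2 = sum_{j,k} epsilon_{2jk} u_j v_k. Only permutations of (1,2,3) contribute; the two non-zero terms are:
eps_{213} u_1 v_3 = -1 * -2.5 * -4.7 = -11.75
eps_{231} u_3 v_1 = 1 * -7.1 * -2.7 = 19.17
(u x v)_2 = 7.42

7.42


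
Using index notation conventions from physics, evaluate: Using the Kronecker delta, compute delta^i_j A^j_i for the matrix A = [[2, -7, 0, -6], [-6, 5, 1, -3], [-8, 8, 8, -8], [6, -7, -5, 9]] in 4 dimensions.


The contraction (trace) of a rank-2 tensor is the sum of its diagonal elements.
Diagonal entries: A[1,1] = 2, A[2,2] = 5, A[3,3] = 8, A[4,4] = 9
Tr(A) = 2 + 5 + 8 + 9 = 24

24


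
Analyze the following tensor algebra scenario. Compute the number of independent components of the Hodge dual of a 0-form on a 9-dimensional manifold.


The Hodge dual of a p-form on an n-dimensional manifold is an (n-p)-form.
n = 9, p = 0, so dual degree = 9 - 0 = 9
The number of components is C(n, n-p) = C(9, 9) = 1

1


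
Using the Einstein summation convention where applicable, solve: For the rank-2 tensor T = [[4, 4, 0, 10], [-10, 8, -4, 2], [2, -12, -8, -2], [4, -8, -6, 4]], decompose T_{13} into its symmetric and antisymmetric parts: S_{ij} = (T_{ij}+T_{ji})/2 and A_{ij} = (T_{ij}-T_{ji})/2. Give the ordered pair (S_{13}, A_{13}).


T_{13} = 0
T_{31} = 2
S_{13} = (0 + 2)/2 = 2/2 = 1
A_{13} = (0 - 2)/2 = -2/2 = -1
Check: S + A = 1 + -1 = 0 = T_{13}.

(1, -1)


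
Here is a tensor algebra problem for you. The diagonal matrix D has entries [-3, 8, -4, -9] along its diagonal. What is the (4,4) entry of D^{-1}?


For a diagonal matrix, the inverse has entries (D^{-1})_{ii} = 1/d_{ii}.
The diagonal entries are: d_{11} = -3, d_{22} = 8, d_{33} = -4, d_{44} = -9
We need (D^{-1})_{44} = 1/d_{44} = 1/-9 = -1/9

-1/9


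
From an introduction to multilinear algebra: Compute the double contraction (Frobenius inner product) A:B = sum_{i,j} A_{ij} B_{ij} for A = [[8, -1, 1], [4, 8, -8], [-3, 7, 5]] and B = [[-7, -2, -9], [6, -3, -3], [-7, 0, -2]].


A:B = sum over all i,j of A_{ij} * B_{ij}.
Row 1: 8*-7=-56, -1*-2=2, 1*-9=-9 => row sum = -63
Row 2: 4*6=24, 8*-3=-24, -8*-3=24 => row sum = 24
Row 3: -3*-7=21, 7*0=0, 5*-2=-10 => row sum = 11
Total = -63 + 24 + 11 = -28

-28


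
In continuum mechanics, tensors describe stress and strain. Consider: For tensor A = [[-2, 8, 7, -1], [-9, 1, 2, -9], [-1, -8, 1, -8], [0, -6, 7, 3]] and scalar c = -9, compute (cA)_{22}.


Scalar multiplication: (cA)_{ij} = c * A_{ij}.
c = -9
A_{22} = 1
(cA)_{22} = -9 * 1 = -9

-9


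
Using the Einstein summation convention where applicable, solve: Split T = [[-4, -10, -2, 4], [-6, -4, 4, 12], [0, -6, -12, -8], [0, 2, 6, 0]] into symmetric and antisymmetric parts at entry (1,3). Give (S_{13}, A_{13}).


T_{13} = -2
T_{31} = 0
S_{13} = (-2 + 0)/2 = -2/2 = -1
A_{13} = (-2 - 0)/2 = -2/2 = -1
Check: S + A = -1 + -1 = -2 = T_{13}.

(-1, -1)


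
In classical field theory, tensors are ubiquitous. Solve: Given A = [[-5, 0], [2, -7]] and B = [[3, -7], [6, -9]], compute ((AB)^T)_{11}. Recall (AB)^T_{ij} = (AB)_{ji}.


(AB)^T_{ij} = (AB)_{ji} = sum_k A_{jk} B_{ki}.
For i=1, j=1 we need (AB)_{11}:
A_{11} * B_{11} = -5 * 3 = -15
A_{12} * B_{21} = 0 * 6 = 0
Sum = -15 + 0 = -15

-15


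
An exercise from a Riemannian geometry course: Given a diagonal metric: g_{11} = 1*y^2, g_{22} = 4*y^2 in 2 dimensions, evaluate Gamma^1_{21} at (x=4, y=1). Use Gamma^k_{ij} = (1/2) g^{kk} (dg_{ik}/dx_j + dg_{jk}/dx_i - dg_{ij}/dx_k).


For a diagonal metric, Gamma^k_{ij} = (1/2) g^{kk} (dg_{ik}/dx_j + dg_{jk}/dx_i - dg_{ij}/dx_k).
The metric is diagonal, so g_{ab} = 0 for a != b.
At the given point: g_{11} = 1, g_{22} = 4
g^{11} = 1/1
dg_{21}/dx_1 = 0 (off-diagonal)
dg_{11}/dx_2 = dg_{11}/dx_2 = 2
dg_{21}/dx_1 = 0 (off-diagonal)
Numerator = 0 + 2 - 0 = 2
Gamma^1_{21} = 2 / (2 * 1) = 1

1


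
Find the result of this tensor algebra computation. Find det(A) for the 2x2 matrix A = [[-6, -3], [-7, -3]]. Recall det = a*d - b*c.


For a 2x2 matrix [[a, b], [c, d]], det = a*d - b*c.
a = -6, b = -3, c = -7, d = -3
a*d = -6 * -3 = 18
b*c = -3 * -7 = 21
det = 18 - 21 = -3

-3


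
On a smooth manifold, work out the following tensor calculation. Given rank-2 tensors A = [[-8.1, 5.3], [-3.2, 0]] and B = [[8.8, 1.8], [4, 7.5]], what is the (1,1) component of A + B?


Tensor addition is component-wise: (A + B)_{ij} = A_{ij} + B_{ij}.
A_{11} = -8.1
B_{11} = 8.8
(A + B)_{11} = -8.1 + 8.8 = 0.7

0.7


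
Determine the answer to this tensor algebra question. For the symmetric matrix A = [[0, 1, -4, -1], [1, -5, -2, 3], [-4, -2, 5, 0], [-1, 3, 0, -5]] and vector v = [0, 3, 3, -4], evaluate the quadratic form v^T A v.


First compute Av:
(Av)_1 = 0*0 + 1*3 + -4*3 + -1*-4 = -5
(Av)_2 = 1*0 + -5*3 + -2*3 + 3*-4 = -33
(Av)_3 = -4*0 + -2*3 + 5*3 + 0*-4 = 9
(Av)_4 = -1*0 + 3*3 + 0*3 + -5*-4 = 29
Av = [-5, -33, 9, 29]
Then v^T (Av) = 0*-5 + 3*-33 + 3*9 + -4*29
= 0 + -99 + 27 + -116 = -188

-188


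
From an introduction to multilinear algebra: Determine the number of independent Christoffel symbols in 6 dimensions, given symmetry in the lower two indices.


Christoffel symbols Gamma^k_{ij} are symmetric in i,j, so there are d * d(d+1)/2 independent symbols.
d = 6
d(d+1)/2 = 6 * 7 / 2 = 21
Total = 6 * 21 = 126

126


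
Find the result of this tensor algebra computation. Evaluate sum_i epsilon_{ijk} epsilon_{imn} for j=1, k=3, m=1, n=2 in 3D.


Using the identity: epsilon_{ijk} epsilon_{imn} = delta_{jm} delta_{kn} - delta_{jn} delta_{km}.
delta_{11} = 1
delta_{32} = 0
delta_{12} = 0
delta_{31} = 0
Result = 1 * 0 - 0 * 0 = 0 - 0 = 0

0


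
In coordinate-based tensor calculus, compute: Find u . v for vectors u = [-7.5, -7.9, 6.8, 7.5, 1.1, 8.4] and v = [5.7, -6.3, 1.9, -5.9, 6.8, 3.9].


The inner product u . v = sum of u_i * v_i.
Term-by-term: -7.5 * 5.7, -7.9 * -6.3, 6.8 * 1.9, 7.5 * -5.9, 1.1 * 6.8, 8.4 * 3.9
Products: -42.75, 49.77, 12.92, -44.25, 7.48, 32.76
Sum = -42.75 + 49.77 + 12.92 + -44.25 + 7.48 + 32.76 = 15.93

15.93


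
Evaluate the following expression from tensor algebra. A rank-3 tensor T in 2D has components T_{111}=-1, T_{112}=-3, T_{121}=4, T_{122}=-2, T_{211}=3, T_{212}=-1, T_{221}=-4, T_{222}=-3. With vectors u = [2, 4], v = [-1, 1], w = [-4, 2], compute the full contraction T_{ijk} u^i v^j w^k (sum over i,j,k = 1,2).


S = sum over i,j,k of T_{ijk} u_i v_j w_k. Expanding all 8 terms:
T_{111}*u_1*v_1*w_1 = -1*2*-1*-4 = -8  (running total: -8)
T_{112}*u_1*v_1*w_2 = -3*2*-1*2 = 12  (running total: 4)
T_{121}*u_1*v_2*w_1 = 4*2*1*-4 = -32  (running total: -28)
T_{122}*u_1*v_2*w_2 = -2*2*1*2 = -8  (running total: -36)
T_{211}*u_2*v_1*w_1 = 3*4*-1*-4 = 48  (running total: 12)
T_{212}*u_2*v_1*w_2 = -1*4*-1*2 = 8  (running total: 20)
T_{221}*u_2*v_2*w_1 = -4*4*1*-4 = 64  (running total: 84)
T_{222}*u_2*v_2*w_2 = -3*4*1*2 = -24  (running total: 60)
S = 60

60


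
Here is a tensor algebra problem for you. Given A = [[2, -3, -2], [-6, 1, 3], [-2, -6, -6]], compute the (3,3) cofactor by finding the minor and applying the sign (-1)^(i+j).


To find cofactor C_{33}, delete row 3 and column 3.
The resulting 2x2 submatrix is: [[2, -3], [-6, 1]]
Minor M_{33} = 2*1 - -3*-6
  = 2 - 18 = -16
Sign = (-1)^(3+3) = (-1)^6 = 1
Cofactor C_{33} = 1 * -16 = -16

-16


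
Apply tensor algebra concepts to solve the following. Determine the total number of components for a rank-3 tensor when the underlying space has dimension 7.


The number of components of a rank-r tensor in d dimensions is d^r.
Here d = 7 and r = 3.
7^3 = 343

343


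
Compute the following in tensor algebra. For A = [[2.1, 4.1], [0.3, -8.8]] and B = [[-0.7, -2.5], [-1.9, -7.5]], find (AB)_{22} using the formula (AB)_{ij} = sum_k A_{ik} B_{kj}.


(AB)_{ij} = sum_k A_{ik} B_{kj}.
For i=2, j=2:
A_{21} * B_{12} = 0.3 * -2.5 = -0.75
A_{22} * B_{22} = -8.8 * -7.5 = 66
Sum = -0.75 + 66 = 65.25

65.25


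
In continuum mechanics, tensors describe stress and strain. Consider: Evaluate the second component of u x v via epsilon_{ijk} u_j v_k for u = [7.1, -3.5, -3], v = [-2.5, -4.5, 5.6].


(u x v)_2 = sum_{j,k} epsilon_{2jk} u_j v_k. Only permutations of (1,2,3) contribute; the two non-zero terms are:
eps_{213} u_1 v_3 = -1 * 7.1 * 5.6 = -39.76
eps_{231} u_3 v_1 = 1 * -3 * -2.5 = 7.5
(u x v)_2 = -32.26

-32.26


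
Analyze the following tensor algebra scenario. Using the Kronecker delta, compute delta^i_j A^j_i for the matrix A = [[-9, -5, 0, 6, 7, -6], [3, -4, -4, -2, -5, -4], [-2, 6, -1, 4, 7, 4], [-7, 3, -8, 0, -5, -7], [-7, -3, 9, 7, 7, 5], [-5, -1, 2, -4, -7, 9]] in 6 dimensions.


The contraction (trace) of a rank-2 tensor is the sum of its diagonal elements.
Diagonal entries: A[1,1] = -9, A[2,2] = -4, A[3,3] = -1, A[4,4] = 0, A[5,5] = 7, A[6,6] = 9
Tr(A) = -9 + -4 + -1 + 0 + 7 + 9 = 2

2


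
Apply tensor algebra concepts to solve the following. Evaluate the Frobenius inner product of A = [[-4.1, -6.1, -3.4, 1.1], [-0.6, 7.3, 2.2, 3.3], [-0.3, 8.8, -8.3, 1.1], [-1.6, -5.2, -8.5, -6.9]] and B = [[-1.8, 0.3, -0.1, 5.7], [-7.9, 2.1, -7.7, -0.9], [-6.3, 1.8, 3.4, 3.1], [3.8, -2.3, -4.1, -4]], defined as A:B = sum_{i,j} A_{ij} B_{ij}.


A:B = sum over all i,j of A_{ij} * B_{ij}.
Row 1: -4.1*-1.8=7.38, -6.1*0.3=-1.83, -3.4*-0.1=0.34, 1.1*5.7=6.27 => row sum = 12.16
Row 2: -0.6*-7.9=4.74, 7.3*2.1=15.33, 2.2*-7.7=-16.94, 3.3*-0.9=-2.97 => row sum = 0.16
Row 3: -0.3*-6.3=1.89, 8.8*1.8=15.84, -8.3*3.4=-28.22, 1.1*3.1=3.41 => row sum = -7.08
Row 4: -1.6*3.8=-6.08, -5.2*-2.3=11.96, -8.5*-4.1=34.85, -6.9*-4=27.6 => row sum = 68.33
Total = 12.16 + 0.16 + -7.08 + 68.33 = 73.57

73.57


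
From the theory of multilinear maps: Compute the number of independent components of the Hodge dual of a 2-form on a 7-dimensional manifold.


The Hodge dual of a p-form on an n-dimensional manifold is an (n-p)-form.
n = 7, p = 2, so dual degree = 7 - 2 = 5
The number of components is C(n, n-p) = C(7, 5) = 21

21


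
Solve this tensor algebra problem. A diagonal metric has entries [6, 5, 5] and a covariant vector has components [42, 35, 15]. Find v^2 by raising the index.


To raise an index with a diagonal metric: v^i = v_i / g_{ii}.
For index 2: v_2 = 35, g_{22} = 5
v^2 = 35 / 5 = 7

7


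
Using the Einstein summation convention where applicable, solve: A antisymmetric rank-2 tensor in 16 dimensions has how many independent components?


A antisymmetric rank-2 tensor in d dimensions has d(d-1)/2 independent components.
d = 16
d(d-1)/2 = 16 * 15 / 2 = 240 / 2 = 120

120


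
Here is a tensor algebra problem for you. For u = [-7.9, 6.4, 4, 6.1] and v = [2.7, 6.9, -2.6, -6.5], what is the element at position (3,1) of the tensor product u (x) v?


The outer product entry T_{ij} = u_i * v_j.
We need i=3, j=1.
u_3 = 4, v_1 = 2.7
T_{3,1} = 4 * 2.7 = 10.8

10.8


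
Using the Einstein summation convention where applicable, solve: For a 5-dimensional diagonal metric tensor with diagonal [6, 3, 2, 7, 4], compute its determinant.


For a diagonal metric, the determinant is the product of diagonal entries.
Diagonal entries: 6, 3, 2, 7, 4
det(g) = 6 * 3 * 2 * 7 * 4 = 1008

1008


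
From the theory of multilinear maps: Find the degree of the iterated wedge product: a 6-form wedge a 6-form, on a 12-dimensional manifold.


The degree of a wedge product is the sum of the degrees of the individual forms.
Degrees: 6, 6
Total degree = 6 + 6 = 12

12


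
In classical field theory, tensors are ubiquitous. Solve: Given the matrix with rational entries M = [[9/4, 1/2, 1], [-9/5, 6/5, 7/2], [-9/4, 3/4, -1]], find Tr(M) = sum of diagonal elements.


The trace is the sum of diagonal entries.
Diagonal: M[1,1] = 9/4, M[2,2] = 6/5, M[3,3] = -1
Tr(M) = 9/4 + 6/5 + -1
Computing step by step:
After adding M[1,1]: 9/4
After adding M[2,2]: 69/20
After adding M[3,3]: 49/20
Tr(M) = 49/20

49/20


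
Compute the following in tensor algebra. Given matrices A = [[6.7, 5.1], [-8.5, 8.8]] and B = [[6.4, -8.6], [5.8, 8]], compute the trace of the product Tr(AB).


Tr(AB) = sum_i (AB)_{ii} where (AB)_{ii} = sum_k A_{ik} B_{ki}.
(AB)_{11} = 6.7*6.4 + 5.1*5.8 = 72.46
(AB)_{22} = -8.5*-8.6 + 8.8*8 = 143.5
Tr(AB) = 72.46 + 143.5 = 215.96

215.96


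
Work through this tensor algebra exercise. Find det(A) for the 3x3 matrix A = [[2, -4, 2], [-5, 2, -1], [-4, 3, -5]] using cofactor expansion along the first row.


Expanding along the first row, det(A) = a11*M_11 - a12*M_12 + a13*M_13, where M_1j is the (1,j) minor.
Minor M_11 = 2*-5 - -1*3 = -7
Minor M_12 = -5*-5 - -1*-4 = 21
Minor M_13 = -5*3 - 2*-4 = -7
det = 2*(-7) - -4*(21) + 2*(-7)
    = -14 - -84 + -14
    = 56

56


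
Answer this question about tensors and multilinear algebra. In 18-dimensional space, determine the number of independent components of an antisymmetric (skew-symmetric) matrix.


An antisymmetric rank-2 tensor satisfies A_{ij} = -A_{ji}, so diagonal entries are zero.
The independent components are the upper-triangular entries: C(n, 2) = n(n-1)/2.
n = 18
C(18, 2) = 18 * 17 / 2 = 306 / 2 = 153

153


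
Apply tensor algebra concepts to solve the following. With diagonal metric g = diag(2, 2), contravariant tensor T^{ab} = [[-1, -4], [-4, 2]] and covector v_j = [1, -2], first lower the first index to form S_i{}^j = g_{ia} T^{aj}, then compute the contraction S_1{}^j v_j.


Step 1: lower the first index. For a diagonal metric, g_{ia} T^{aj} = g_{ii} T^{ij} (no sum on i).
g_{11} = 2
S_1{}^1 = 2 * T^{11} = 2 * -1 = -2
S_1{}^2 = 2 * T^{12} = 2 * -4 = -8
Step 2: contract S_1{}^j with v_j.
S_1{}^1 * v_1 = -2 * 1 = -2
S_1{}^2 * v_2 = -8 * -2 = 16
Result = -2 + 16 = 14

14


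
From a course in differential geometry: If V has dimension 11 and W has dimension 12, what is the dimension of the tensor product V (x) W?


The dimension of a tensor product is the product of dimensions.
dim(V) = 11, dim(W) = 12
dim(V (x) W) = 11 * 12 = 132

132


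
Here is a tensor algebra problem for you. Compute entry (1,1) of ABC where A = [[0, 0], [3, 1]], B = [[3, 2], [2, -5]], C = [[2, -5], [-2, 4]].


(ABC)_{11} = sum_m (AB)_{1m} C_{m1}. First compute row 1 of AB.
(AB)_{11} = 0*3 + 0*2 = 0
(AB)_{12} = 0*2 + 0*-5 = 0
Now contract with column 1 of C:
(AB)_{11} * C_{11} = 0 * 2 = 0
(AB)_{12} * C_{21} = 0 * -2 = 0
(ABC)_{11} = 0 + 0 = 0

0


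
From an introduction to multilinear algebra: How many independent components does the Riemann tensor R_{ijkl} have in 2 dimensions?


The Riemann tensor in d dimensions has d^2(d^2 - 1)/12 independent components.
d = 2, so d^2 = 4
d^2 - 1 = 3
d^2(d^2 - 1) = 4 * 3 = 12
Divide by 12: 12 / 12 = 1

1


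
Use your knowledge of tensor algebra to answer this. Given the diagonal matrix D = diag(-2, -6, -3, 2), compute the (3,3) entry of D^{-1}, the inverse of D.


For a diagonal matrix, the inverse has entries (D^{-1})_{ii} = 1/d_{ii}.
The diagonal entries are: d_{11} = -2, d_{22} = -6, d_{33} = -3, d_{44} = 2
We need (D^{-1})_{33} = 1/d_{33} = 1/-3 = -1/3

-1/3


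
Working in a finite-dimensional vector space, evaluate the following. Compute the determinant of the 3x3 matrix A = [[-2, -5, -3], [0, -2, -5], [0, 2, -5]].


Expanding along the first row, det(A) = a11*M_11 - a12*M_12 + a13*M_13, where M_1j is the (1,j) minor.
Minor M_11 = -2*-5 - -5*2 = 20
Minor M_12 = 0*-5 - -5*0 = 0
Minor M_13 = 0*2 - -2*0 = 0
det = -2*(20) - -5*(0) + -3*(0)
    = -40 - 0 + 0
    = -40

-40


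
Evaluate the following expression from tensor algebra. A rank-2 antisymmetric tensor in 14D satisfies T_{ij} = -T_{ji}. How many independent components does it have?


An antisymmetric rank-2 tensor satisfies A_{ij} = -A_{ji}, so diagonal entries are zero.
The independent components are the upper-triangular entries: C(n, 2) = n(n-1)/2.
n = 14
C(14, 2) = 14 * 13 / 2 = 182 / 2 = 91

91


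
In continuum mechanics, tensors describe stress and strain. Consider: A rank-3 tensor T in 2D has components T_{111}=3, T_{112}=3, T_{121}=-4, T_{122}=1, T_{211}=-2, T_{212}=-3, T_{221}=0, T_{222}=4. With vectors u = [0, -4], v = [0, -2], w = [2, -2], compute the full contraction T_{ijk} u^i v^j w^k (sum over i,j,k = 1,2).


S = sum over i,j,k of T_{ijk} u_i v_j w_k. Expanding all 8 terms:
T_{111}*u_1*v_1*w_1 = 3*0*0*2 = 0  (running total: 0)
T_{112}*u_1*v_1*w_2 = 3*0*0*-2 = 0  (running total: 0)
T_{121}*u_1*v_2*w_1 = -4*0*-2*2 = 0  (running total: 0)
T_{122}*u_1*v_2*w_2 = 1*0*-2*-2 = 0  (running total: 0)
T_{211}*u_2*v_1*w_1 = -2*-4*0*2 = 0  (running total: 0)
T_{212}*u_2*v_1*w_2 = -3*-4*0*-2 = 0  (running total: 0)
T_{221}*u_2*v_2*w_1 = 0*-4*-2*2 = 0  (running total: 0)
T_{222}*u_2*v_2*w_2 = 4*-4*-2*-2 = -64  (running total: -64)
S = -64

-64


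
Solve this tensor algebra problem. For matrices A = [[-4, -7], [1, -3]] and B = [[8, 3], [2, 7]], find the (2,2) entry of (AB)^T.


(AB)^T_{ij} = (AB)_{ji} = sum_k A_{jk} B_{ki}.
For i=2, j=2 we need (AB)_{22}:
A_{21} * B_{12} = 1 * 3 = 3
A_{22} * B_{22} = -3 * 7 = -21
Sum = 3 + -21 = -18

-18


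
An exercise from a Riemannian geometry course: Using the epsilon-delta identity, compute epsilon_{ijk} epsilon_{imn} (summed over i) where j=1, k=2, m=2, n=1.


Using the identity: epsilon_{ijk} epsilon_{imn} = delta_{jm} delta_{kn} - delta_{jn} delta_{km}.
delta_{12} = 0
delta_{21} = 0
delta_{11} = 1
delta_{22} = 1
Result = 0 * 0 - 1 * 1 = 0 - 1 = -1

-1


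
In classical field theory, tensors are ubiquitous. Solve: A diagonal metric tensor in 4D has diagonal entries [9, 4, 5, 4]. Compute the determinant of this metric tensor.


For a diagonal metric, the determinant is the product of diagonal entries.
Diagonal entries: 9, 4, 5, 4
det(g) = 9 * 4 * 5 * 4 = 720

720


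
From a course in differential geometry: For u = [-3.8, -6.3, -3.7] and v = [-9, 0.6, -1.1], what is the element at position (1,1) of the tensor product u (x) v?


The outer product entry T_{ij} = u_i * v_j.
We need i=1, j=1.
u_1 = -3.8, v_1 = -9
T_{1,1} = -3.8 * -9 = 34.2

34.2


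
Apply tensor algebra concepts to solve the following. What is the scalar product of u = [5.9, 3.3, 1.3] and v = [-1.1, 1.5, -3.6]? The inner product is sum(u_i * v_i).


The inner product u . v = sum of u_i * v_i.
Term-by-term: 5.9 * -1.1, 3.3 * 1.5, 1.3 * -3.6
Products: -6.49, 4.95, -4.68
Sum = -6.49 + 4.95 + -4.68 = -6.22

-6.22


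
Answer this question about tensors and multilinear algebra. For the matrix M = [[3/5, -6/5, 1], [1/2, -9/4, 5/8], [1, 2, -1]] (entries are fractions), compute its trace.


The trace is the sum of diagonal entries.
Diagonal: M[1,1] = 3/5, M[2,2] = -9/4, M[3,3] = -1
Tr(M) = 3/5 + -9/4 + -1
Computing step by step:
After adding M[1,1]: 3/5
After adding M[2,2]: -33/20
After adding M[3,3]: -53/20
Tr(M) = -53/20

-53/20


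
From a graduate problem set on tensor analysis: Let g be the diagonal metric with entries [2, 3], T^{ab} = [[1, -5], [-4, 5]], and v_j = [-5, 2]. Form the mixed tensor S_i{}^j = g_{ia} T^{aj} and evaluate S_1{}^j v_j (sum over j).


Step 1: lower the first index. For a diagonal metric, g_{ia} T^{aj} = g_{ii} T^{ij} (no sum on i).
g_{11} = 2
S_1{}^1 = 2 * T^{11} = 2 * 1 = 2
S_1{}^2 = 2 * T^{12} = 2 * -5 = -10
Step 2: contract S_1{}^j with v_j.
S_1{}^1 * v_1 = 2 * -5 = -10
S_1{}^2 * v_2 = -10 * 2 = -20
Result = -10 + -20 = -30

-30


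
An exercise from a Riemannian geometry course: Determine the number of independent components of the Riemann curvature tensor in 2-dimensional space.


The Riemann tensor in d dimensions has d^2(d^2 - 1)/12 independent components.
d = 2, so d^2 = 4
d^2 - 1 = 3
d^2(d^2 - 1) = 4 * 3 = 12
Divide by 12: 12 / 12 = 1

1


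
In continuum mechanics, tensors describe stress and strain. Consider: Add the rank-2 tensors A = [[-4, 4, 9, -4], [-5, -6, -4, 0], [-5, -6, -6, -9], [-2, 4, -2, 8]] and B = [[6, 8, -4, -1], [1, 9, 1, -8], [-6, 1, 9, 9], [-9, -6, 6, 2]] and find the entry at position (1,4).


Tensor addition is component-wise: (A + B)_{ij} = A_{ij} + B_{ij}.
A_{14} = -4
B_{14} = -1
(A + B)_{14} = -4 + -1 = -5

-5


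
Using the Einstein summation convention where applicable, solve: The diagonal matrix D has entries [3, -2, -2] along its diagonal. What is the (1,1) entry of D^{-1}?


For a diagonal matrix, the inverse has entries (D^{-1})_{ii} = 1/d_{ii}.
The diagonal entries are: d_{11} = 3, d_{22} = -2, d_{33} = -2
We need (D^{-1})_{11} = 1/d_{11} = 1/3 = 1/3

1/3


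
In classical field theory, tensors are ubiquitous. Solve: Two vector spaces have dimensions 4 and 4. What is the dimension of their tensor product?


The dimension of a tensor product is the product of dimensions.
dim(V) = 4, dim(W) = 4
dim(V (x) W) = 4 * 4 = 16

16


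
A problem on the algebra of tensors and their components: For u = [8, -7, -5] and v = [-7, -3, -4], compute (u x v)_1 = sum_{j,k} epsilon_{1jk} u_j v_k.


(u x v)_1 = sum_{j,k} epsilon_{1jk} u_j v_k. Only permutations of (1,2,3) contribute; the two non-zero terms are:
eps_{123} u_2 v_3 = 1 * -7 * -4 = 28
eps_{132} u_3 v_2 = -1 * -5 * -3 = -15
(u x v)_1 = 13

13


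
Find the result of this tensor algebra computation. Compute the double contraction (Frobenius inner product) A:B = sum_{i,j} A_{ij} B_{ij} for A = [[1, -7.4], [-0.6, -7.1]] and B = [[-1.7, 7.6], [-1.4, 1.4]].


A:B = sum over all i,j of A_{ij} * B_{ij}.
Row 1: 1*-1.7=-1.7, -7.4*7.6=-56.24 => row sum = -57.94
Row 2: -0.6*-1.4=0.84, -7.1*1.4=-9.94 => row sum = -9.1
Total = -57.94 + -9.1 = -67.04

-67.04


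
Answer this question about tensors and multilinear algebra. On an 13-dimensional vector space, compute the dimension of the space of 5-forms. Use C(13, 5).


The dimension of the space of p-forms on an n-dimensional space is C(n, p).
n = 13, p = 5
C(13, 5) = 13! / (5! * 8!) = 1287

1287


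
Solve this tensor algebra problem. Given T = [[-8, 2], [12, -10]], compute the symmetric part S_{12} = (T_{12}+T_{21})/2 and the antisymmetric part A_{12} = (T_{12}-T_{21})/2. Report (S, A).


T_{12} = 2
T_{21} = 12
S_{12} = (2 + 12)/2 = 14/2 = 7
A_{12} = (2 - 12)/2 = -10/2 = -5
Check: S + A = 7 + -5 = 2 = T_{12}.

(7, -5)


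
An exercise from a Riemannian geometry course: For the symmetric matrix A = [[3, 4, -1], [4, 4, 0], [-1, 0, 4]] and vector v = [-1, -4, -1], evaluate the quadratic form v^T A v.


First compute Av:
(Av)_1 = 3*-1 + 4*-4 + -1*-1 = -18
(Av)_2 = 4*-1 + 4*-4 + 0*-1 = -20
(Av)_3 = -1*-1 + 0*-4 + 4*-1 = -3
Av = [-18, -20, -3]
Then v^T (Av) = -1*-18 + -4*-20 + -1*-3
= 18 + 80 + 3 = 101

101


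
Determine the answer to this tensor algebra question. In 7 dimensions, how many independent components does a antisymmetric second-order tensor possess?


A antisymmetric rank-2 tensor in d dimensions has d(d-1)/2 independent components.
d = 7
d(d-1)/2 = 7 * 6 / 2 = 42 / 2 = 21

21


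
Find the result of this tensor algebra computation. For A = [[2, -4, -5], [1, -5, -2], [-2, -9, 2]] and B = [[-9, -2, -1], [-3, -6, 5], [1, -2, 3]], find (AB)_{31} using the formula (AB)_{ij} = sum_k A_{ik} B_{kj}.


(AB)_{ij} = sum_k A_{ik} B_{kj}.
For i=3, j=1:
A_{31} * B_{11} = -2 * -9 = 18
A_{32} * B_{21} = -9 * -3 = 27
A_{33} * B_{31} = 2 * 1 = 2
Sum = 18 + 27 + 2 = 47

47


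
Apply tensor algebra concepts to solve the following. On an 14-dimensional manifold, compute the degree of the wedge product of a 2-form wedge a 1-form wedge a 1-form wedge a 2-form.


The degree of a wedge product is the sum of the degrees of the individual forms.
Degrees: 2, 1, 1, 2
Total degree = 2 + 1 + 1 + 2 = 6

6


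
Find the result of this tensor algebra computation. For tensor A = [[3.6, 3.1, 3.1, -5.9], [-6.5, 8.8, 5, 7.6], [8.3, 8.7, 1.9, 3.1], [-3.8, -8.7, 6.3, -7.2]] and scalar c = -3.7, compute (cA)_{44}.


Scalar multiplication: (cA)_{ij} = c * A_{ij}.
c = -3.7
A_{44} = -7.2
(cA)_{44} = -3.7 * -7.2 = 26.64

26.64


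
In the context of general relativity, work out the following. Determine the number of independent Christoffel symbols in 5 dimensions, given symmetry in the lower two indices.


Christoffel symbols Gamma^k_{ij} are symmetric in i,j, so there are d * d(d+1)/2 independent symbols.
d = 5
d(d+1)/2 = 5 * 6 / 2 = 15
Total = 5 * 15 = 75

75


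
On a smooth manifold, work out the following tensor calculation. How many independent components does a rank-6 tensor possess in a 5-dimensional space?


The number of components of a rank-r tensor in d dimensions is d^r.
Here d = 5 and r = 6.
5^6 = 15625

15625


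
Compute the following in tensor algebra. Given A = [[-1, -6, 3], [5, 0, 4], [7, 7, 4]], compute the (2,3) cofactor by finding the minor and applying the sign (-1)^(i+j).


To find cofactor C_{23}, delete row 2 and column 3.
The resulting 2x2 submatrix is: [[-1, -6], [7, 7]]
Minor M_{23} = -1*7 - -6*7
  = -7 - -42 = 35
Sign = (-1)^(2+3) = (-1)^5 = -1
Cofactor C_{23} = -1 * 35 = -35

-35


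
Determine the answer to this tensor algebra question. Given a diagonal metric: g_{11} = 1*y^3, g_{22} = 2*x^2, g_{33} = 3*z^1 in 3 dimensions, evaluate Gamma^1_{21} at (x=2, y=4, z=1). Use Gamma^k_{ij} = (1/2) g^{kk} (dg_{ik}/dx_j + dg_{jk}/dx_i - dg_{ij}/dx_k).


For a diagonal metric, Gamma^k_{ij} = (1/2) g^{kk} (dg_{ik}/dx_j + dg_{jk}/dx_i - dg_{ij}/dx_k).
The metric is diagonal, so g_{ab} = 0 for a != b.
At the given point: g_{11} = 64, g_{22} = 8, g_{33} = 3
g^{11} = 1/64
dg_{21}/dx_1 = 0 (off-diagonal)
dg_{11}/dx_2 = dg_{11}/dx_2 = 48
dg_{21}/dx_1 = 0 (off-diagonal)
Numerator = 0 + 48 - 0 = 48
Gamma^1_{21} = 48 / (2 * 64) = 3/8

3/8


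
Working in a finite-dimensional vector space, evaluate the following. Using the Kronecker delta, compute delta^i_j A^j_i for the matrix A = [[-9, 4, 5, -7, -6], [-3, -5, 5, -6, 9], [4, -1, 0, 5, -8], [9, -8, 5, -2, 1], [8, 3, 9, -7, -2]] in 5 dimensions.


The contraction (trace) of a rank-2 tensor is the sum of its diagonal elements.
Diagonal entries: A[1,1] = -9, A[2,2] = -5, A[3,3] = 0, A[4,4] = -2, A[5,5] = -2
Tr(A) = -9 + -5 + 0 + -2 + -2 = -18

-18


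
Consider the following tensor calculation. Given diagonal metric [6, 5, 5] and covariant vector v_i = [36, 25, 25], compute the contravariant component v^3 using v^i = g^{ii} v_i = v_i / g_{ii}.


To raise an index with a diagonal metric: v^i = v_i / g_{ii}.
For index 3: v_3 = 25, g_{33} = 5
v^3 = 25 / 5 = 5

5


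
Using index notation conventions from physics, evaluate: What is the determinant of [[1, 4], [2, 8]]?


For a 2x2 matrix [[a, b], [c, d]], det = a*d - b*c.
a = 1, b = 4, c = 2, d = 8
a*d = 1 * 8 = 8
b*c = 4 * 2 = 8
det = 8 - 8 = 0

0


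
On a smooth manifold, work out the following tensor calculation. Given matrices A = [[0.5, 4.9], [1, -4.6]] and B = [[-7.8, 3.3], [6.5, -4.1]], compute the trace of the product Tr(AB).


Tr(AB) = sum_i (AB)_{ii} where (AB)_{ii} = sum_k A_{ik} B_{ki}.
(AB)_{11} = 0.5*-7.8 + 4.9*6.5 = 27.95
(AB)_{22} = 1*3.3 + -4.6*-4.1 = 22.16
Tr(AB) = 27.95 + 22.16 = 50.11

50.11


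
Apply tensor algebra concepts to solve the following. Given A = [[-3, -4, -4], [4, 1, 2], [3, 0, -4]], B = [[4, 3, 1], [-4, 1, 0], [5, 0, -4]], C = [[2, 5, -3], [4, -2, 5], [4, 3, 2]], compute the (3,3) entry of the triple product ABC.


(ABC)_{33} = sum_m (AB)_{3m} C_{m3}. First compute row 3 of AB.
(AB)_{31} = 3*4 + 0*-4 + -4*5 = -8
(AB)_{32} = 3*3 + 0*1 + -4*0 = 9
(AB)_{33} = 3*1 + 0*0 + -4*-4 = 19
Now contract with column 3 of C:
(AB)_{31} * C_{13} = -8 * -3 = 24
(AB)_{32} * C_{23} = 9 * 5 = 45
(AB)_{33} * C_{33} = 19 * 2 = 38
(ABC)_{33} = 24 + 45 + 38 = 107

107


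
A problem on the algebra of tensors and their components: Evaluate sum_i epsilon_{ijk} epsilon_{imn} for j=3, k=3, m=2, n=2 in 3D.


Using the identity: epsilon_{ijk} epsilon_{imn} = delta_{jm} delta_{kn} - delta_{jn} delta_{km}.
delta_{32} = 0
delta_{32} = 0
delta_{32} = 0
delta_{32} = 0
Result = 0 * 0 - 0 * 0 = 0 - 0 = 0

0


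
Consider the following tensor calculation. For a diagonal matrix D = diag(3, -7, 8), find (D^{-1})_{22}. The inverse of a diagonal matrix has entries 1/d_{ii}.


For a diagonal matrix, the inverse has entries (D^{-1})_{ii} = 1/d_{ii}.
The diagonal entries are: d_{11} = 3, d_{22} = -7, d_{33} = 8
We need (D^{-1})_{22} = 1/d_{22} = 1/-7 = -1/7

-1/7


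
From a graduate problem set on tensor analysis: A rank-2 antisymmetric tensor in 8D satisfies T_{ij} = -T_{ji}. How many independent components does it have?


An antisymmetric rank-2 tensor satisfies A_{ij} = -A_{ji}, so diagonal entries are zero.
The independent components are the upper-triangular entries: C(n, 2) = n(n-1)/2.
n = 8
C(8, 2) = 8 * 7 / 2 = 56 / 2 = 28

28


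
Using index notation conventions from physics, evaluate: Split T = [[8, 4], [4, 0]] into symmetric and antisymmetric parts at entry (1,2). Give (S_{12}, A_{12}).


T_{12} = 4
T_{21} = 4
S_{12} = (4 + 4)/2 = 8/2 = 4
A_{12} = (4 - 4)/2 = 0/2 = 0
Check: S + A = 4 + 0 = 4 = T_{12}.

(4, 0)


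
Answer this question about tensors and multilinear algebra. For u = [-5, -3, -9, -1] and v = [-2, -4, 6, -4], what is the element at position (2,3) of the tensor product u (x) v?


The outer product entry T_{ij} = u_i * v_j.
We need i=2, j=3.
u_2 = -3, v_3 = 6
T_{2,3} = -3 * 6 = -18

-18


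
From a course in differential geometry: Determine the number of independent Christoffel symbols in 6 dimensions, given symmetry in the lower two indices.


Christoffel symbols Gamma^k_{ij} are symmetric in i,j, so there are d * d(d+1)/2 independent symbols.
d = 6
d(d+1)/2 = 6 * 7 / 2 = 21
Total = 6 * 21 = 126

126


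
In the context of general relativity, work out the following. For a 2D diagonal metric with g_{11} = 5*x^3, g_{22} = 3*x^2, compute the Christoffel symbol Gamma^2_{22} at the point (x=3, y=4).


For a diagonal metric, Gamma^k_{ij} = (1/2) g^{kk} (dg_{ik}/dx_j + dg_{jk}/dx_i - dg_{ij}/dx_k).
The metric is diagonal, so g_{ab} = 0 for a != b.
At the given point: g_{11} = 135, g_{22} = 27
g^{22} = 1/27
dg_{22}/dx_2 = dg_{22}/dx_2 = 0
dg_{22}/dx_2 = dg_{22}/dx_2 = 0
dg_{22}/dx_2 = dg_{22}/dx_2 = 0
Numerator = 0 + 0 - 0 = 0
Gamma^2_{22} = 0 / (2 * 27) = 0

0


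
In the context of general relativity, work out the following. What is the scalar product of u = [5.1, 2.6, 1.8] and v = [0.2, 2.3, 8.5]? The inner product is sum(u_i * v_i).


The inner product u . v = sum of u_i * v_i.
Term-by-term: 5.1 * 0.2, 2.6 * 2.3, 1.8 * 8.5
Products: 1.02, 5.98, 15.3
Sum = 1.02 + 5.98 + 15.3 = 22.3

22.3


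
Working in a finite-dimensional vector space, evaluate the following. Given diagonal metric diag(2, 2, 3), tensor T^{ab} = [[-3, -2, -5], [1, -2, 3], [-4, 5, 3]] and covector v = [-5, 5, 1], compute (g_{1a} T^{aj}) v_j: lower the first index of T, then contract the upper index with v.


Step 1: lower the first index. For a diagonal metric, g_{ia} T^{aj} = g_{ii} T^{ij} (no sum on i).
g_{11} = 2
S_1{}^1 = 2 * T^{11} = 2 * -3 = -6
S_1{}^2 = 2 * T^{12} = 2 * -2 = -4
S_1{}^3 = 2 * T^{13} = 2 * -5 = -10
Step 2: contract S_1{}^j with v_j.
S_1{}^1 * v_1 = -6 * -5 = 30
S_1{}^2 * v_2 = -4 * 5 = -20
S_1{}^3 * v_3 = -10 * 1 = -10
Result = 30 + -20 + -10 = 0

0


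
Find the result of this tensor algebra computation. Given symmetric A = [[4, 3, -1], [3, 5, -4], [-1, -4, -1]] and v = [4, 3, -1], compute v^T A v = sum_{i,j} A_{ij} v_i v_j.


First compute Av:
(Av)_1 = 4*4 + 3*3 + -1*-1 = 26
(Av)_2 = 3*4 + 5*3 + -4*-1 = 31
(Av)_3 = -1*4 + -4*3 + -1*-1 = -15
Av = [26, 31, -15]
Then v^T (Av) = 4*26 + 3*31 + -1*-15
= 104 + 93 + 15 = 212

212


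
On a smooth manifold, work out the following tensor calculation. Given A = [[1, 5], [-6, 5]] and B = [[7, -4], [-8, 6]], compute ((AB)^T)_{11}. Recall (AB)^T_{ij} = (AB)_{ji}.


(AB)^T_{ij} = (AB)_{ji} = sum_k A_{jk} B_{ki}.
For i=1, j=1 we need (AB)_{11}:
A_{11} * B_{11} = 1 * 7 = 7
A_{12} * B_{21} = 5 * -8 = -40
Sum = 7 + -40 = -33

-33


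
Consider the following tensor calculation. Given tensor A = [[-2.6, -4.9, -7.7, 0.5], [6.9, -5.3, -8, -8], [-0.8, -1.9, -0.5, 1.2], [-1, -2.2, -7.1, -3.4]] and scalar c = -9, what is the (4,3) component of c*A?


Scalar multiplication: (cA)_{ij} = c * A_{ij}.
c = -9
A_{43} = -7.1
(cA)_{43} = -9 * -7.1 = 63.9

63.9


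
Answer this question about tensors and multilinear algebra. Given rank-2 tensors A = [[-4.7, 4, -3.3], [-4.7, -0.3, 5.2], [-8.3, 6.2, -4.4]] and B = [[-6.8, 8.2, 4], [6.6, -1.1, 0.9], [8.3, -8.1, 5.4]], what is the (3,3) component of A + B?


Tensor addition is component-wise: (A + B)_{ij} = A_{ij} + B_{ij}.
A_{33} = -4.4
B_{33} = 5.4
(A + B)_{33} = -4.4 + 5.4 = 1

1


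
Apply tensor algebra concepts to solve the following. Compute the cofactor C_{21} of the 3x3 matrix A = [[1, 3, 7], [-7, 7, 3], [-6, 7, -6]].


To find cofactor C_{21}, delete row 2 and column 1.
The resulting 2x2 submatrix is: [[3, 7], [7, -6]]
Minor M_{21} = 3*-6 - 7*7
  = -18 - 49 = -67
Sign = (-1)^(2+1) = (-1)^3 = -1
Cofactor C_{21} = -1 * -67 = 67

67


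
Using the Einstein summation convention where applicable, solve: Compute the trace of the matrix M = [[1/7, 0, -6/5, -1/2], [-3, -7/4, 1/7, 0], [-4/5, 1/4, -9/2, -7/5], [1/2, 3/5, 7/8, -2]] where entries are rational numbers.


The trace is the sum of diagonal entries.
Diagonal: M[1,1] = 1/7, M[2,2] = -7/4, M[3,3] = -9/2, M[4,4] = -2
Tr(M) = 1/7 + -7/4 + -9/2 + -2
Computing step by step:
After adding M[1,1]: 1/7
After adding M[2,2]: -45/28
After adding M[3,3]: -171/28
After adding M[4,4]: -227/28
Tr(M) = -227/28

-227/28


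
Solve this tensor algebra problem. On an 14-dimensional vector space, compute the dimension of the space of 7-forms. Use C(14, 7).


The dimension of the space of p-forms on an n-dimensional space is C(n, p).
n = 14, p = 7
C(14, 7) = 14! / (7! * 7!) = 3432

3432


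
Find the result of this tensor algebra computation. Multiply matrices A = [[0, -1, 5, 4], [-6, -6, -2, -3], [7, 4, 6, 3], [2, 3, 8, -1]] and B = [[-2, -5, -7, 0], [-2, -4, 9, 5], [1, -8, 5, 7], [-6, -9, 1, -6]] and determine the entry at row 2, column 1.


(AB)_{ij} = sum_k A_{ik} B_{kj}.
For i=2, j=1:
A_{21} * B_{11} = -6 * -2 = 12
A_{22} * B_{21} = -6 * -2 = 12
A_{23} * B_{31} = -2 * 1 = -2
A_{24} * B_{41} = -3 * -6 = 18
Sum = 12 + 12 + -2 + 18 = 40

40


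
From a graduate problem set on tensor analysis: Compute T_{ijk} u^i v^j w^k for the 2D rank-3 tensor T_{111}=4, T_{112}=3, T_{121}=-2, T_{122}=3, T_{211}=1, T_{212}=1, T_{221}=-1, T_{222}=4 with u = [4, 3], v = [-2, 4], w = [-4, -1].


S = sum over i,j,k of T_{ijk} u_i v_j w_k. Expanding all 8 terms:
T_{111}*u_1*v_1*w_1 = 4*4*-2*-4 = 128  (running total: 128)
T_{112}*u_1*v_1*w_2 = 3*4*-2*-1 = 24  (running total: 152)
T_{121}*u_1*v_2*w_1 = -2*4*4*-4 = 128  (running total: 280)
T_{122}*u_1*v_2*w_2 = 3*4*4*-1 = -48  (running total: 232)
T_{211}*u_2*v_1*w_1 = 1*3*-2*-4 = 24  (running total: 256)
T_{212}*u_2*v_1*w_2 = 1*3*-2*-1 = 6  (running total: 262)
T_{221}*u_2*v_2*w_1 = -1*3*4*-4 = 48  (running total: 310)
T_{222}*u_2*v_2*w_2 = 4*3*4*-1 = -48  (running total: 262)
S = 262

262


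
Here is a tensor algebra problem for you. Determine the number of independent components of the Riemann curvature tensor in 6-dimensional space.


The Riemann tensor in d dimensions has d^2(d^2 - 1)/12 independent components.
d = 6, so d^2 = 36
d^2 - 1 = 35
d^2(d^2 - 1) = 36 * 35 = 1260
Divide by 12: 1260 / 12 = 105

105


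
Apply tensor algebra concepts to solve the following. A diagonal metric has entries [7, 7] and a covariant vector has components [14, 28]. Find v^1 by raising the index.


To raise an index with a diagonal metric: v^i = v_i / g_{ii}.
For index 1: v_1 = 14, g_{11} = 7
v^1 = 14 / 7 = 2

2


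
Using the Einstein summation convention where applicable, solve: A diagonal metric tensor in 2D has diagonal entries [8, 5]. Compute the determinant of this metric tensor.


For a diagonal metric, the determinant is the product of diagonal entries.
Diagonal entries: 8, 5
det(g) = 8 * 5 = 40

40
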